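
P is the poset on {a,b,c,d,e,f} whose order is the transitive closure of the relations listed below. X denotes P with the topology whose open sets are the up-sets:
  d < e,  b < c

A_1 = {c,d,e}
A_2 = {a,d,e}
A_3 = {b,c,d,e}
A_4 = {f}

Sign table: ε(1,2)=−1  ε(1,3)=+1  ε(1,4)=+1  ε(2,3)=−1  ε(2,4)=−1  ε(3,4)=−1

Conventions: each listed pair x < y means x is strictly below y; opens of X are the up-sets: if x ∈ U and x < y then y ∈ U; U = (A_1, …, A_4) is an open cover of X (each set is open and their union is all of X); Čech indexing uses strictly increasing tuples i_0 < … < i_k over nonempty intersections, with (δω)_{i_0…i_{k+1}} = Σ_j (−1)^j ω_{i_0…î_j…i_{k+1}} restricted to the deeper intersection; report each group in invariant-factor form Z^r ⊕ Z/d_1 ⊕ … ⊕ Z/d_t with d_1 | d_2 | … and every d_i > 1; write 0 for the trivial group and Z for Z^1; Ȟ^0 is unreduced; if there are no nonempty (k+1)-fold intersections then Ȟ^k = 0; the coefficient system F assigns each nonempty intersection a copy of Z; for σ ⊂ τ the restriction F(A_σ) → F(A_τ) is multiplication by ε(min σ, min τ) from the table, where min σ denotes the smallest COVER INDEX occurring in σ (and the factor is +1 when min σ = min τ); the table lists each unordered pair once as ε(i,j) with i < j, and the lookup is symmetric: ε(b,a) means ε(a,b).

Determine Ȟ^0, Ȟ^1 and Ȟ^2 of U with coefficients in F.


nonempty intersections:
  A12={d,e} A13={c,d,e} A23={d,e}
  A123={d,e}
C dims 4,3,1; δ0: rk 2, SNF 1^2; δ1: rk 1, SNF 1^1
Ȟ^0: (4−2)−0=2 ⇒ Z^2
Ȟ^1: (3−1)−2=0 ⇒ 0
Ȟ^2: (1−0)−1=0 ⇒ 0

Ȟ^0 ≅ Z^2; Ȟ^1 ≅ 0; Ȟ^2 ≅ 0


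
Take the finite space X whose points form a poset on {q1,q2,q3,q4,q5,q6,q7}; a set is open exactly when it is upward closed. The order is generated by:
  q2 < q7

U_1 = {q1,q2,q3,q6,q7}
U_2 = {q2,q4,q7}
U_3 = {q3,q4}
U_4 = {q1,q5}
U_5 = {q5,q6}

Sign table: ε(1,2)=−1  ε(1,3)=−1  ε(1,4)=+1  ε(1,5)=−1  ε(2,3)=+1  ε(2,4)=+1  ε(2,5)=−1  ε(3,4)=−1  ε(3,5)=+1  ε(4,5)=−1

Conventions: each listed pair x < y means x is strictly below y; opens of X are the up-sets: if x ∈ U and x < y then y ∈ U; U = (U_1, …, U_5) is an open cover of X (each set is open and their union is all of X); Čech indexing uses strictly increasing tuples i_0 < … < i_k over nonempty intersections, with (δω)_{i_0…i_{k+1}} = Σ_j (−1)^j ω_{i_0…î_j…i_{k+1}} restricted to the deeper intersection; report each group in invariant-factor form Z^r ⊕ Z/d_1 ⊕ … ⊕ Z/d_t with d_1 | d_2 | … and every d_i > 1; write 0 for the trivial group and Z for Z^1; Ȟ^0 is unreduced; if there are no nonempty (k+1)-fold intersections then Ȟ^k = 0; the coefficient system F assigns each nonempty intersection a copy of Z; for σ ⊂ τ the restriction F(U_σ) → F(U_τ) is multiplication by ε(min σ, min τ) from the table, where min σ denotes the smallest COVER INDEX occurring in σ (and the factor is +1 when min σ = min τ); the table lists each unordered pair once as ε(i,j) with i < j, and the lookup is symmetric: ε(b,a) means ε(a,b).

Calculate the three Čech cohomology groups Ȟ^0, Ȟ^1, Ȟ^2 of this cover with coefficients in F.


Ȟ^0 = Z,  Ȟ^1 = Z^2,  Ȟ^2 = 0

cover nerve:
  U12={q2,q7} U13={q3} U14={q1} U15={q6} U23={q4} U45={q5}
C dims 5,6; δ0: rk 4, SNF 1^4
Ȟ^0: (5−4)−0=1 ⇒ Z
Ȟ^1: (6−0)−4=2 ⇒ Z^2
Ȟ^2: (0−0)−0=0 ⇒ 0


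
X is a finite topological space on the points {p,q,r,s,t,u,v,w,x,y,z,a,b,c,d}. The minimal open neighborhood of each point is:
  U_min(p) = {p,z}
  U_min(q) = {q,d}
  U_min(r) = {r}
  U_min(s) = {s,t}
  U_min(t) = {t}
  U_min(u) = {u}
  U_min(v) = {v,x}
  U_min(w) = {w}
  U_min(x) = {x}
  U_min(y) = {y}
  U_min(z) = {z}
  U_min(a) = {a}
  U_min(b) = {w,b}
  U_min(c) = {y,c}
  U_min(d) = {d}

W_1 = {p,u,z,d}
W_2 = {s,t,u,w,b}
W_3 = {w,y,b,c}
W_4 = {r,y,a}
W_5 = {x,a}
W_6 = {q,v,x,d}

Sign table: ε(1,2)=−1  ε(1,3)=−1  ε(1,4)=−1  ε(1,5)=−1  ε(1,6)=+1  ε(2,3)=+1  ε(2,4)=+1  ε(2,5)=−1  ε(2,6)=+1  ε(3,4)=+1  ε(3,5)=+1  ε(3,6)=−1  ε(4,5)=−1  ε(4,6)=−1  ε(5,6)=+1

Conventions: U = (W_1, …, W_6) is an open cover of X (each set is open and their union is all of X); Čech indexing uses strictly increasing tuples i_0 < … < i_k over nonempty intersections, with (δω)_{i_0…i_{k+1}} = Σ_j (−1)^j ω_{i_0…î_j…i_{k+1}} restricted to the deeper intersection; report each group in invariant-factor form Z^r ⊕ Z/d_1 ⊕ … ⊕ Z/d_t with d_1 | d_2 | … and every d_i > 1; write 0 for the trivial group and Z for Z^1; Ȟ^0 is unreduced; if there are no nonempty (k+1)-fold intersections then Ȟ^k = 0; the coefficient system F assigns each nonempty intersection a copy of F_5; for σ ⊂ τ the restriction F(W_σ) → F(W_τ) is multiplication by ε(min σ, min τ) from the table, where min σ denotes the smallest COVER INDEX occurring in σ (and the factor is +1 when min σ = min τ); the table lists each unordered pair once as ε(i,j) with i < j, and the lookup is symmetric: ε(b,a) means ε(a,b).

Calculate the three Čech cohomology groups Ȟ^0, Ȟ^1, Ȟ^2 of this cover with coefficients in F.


Ȟ^0 = Z/5, Ȟ^1 = Z/5 and Ȟ^2 = 0

nerve simplices:
  W12={u} W16={d} W23={w,b} W34={y} W45={a} W56={x}
C dims 6,6; δ0: rk_F5 5
degree 0: 6−5−0 = 1 → Ȟ^0 ≅ Z/5
degree 1: 6−0−5 = 1 → Ȟ^1 ≅ Z/5
degree 2: 0−0−0 = 0 → Ȟ^2 ≅ 0


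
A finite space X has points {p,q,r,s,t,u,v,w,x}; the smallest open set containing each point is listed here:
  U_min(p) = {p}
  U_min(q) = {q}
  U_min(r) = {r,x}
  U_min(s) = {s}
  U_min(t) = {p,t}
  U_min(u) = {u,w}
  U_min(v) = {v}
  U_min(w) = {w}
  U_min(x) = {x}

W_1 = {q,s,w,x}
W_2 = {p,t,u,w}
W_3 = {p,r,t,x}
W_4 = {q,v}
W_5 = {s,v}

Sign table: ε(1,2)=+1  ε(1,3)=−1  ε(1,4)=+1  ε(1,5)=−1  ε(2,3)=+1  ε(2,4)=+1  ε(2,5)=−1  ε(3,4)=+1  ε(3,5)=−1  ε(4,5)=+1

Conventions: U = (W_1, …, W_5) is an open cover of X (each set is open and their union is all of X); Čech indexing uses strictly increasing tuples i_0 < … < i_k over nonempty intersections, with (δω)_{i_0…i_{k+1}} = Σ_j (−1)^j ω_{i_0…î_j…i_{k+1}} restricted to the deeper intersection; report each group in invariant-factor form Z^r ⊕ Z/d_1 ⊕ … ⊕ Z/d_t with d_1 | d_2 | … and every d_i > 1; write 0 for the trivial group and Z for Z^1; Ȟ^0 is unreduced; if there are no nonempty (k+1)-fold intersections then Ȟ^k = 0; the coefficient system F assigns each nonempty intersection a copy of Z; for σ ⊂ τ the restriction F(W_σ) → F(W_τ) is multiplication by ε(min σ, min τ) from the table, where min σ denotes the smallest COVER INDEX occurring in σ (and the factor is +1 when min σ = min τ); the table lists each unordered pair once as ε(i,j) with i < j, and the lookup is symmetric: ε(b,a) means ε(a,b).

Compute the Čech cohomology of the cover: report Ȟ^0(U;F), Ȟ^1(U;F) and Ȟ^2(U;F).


Ȟ^0 ≅ 0,  Ȟ^1 ≅ Z ⊕ Z/2,  Ȟ^2 ≅ 0

nerve simplices:
  W12={w} W13={x} W14={q} W15={s} W23={p,t} W45={v}
C dims 5,6; δ0: rk 5, SNF 1^4·2
degree 0: 5−5−0 = 0 → Ȟ^0 ≅ 0
degree 1: 6−0−5 = 1 plus torsion [2] → Ȟ^1 ≅ Z ⊕ Z/2
degree 2: 0−0−0 = 0 → Ȟ^2 ≅ 0


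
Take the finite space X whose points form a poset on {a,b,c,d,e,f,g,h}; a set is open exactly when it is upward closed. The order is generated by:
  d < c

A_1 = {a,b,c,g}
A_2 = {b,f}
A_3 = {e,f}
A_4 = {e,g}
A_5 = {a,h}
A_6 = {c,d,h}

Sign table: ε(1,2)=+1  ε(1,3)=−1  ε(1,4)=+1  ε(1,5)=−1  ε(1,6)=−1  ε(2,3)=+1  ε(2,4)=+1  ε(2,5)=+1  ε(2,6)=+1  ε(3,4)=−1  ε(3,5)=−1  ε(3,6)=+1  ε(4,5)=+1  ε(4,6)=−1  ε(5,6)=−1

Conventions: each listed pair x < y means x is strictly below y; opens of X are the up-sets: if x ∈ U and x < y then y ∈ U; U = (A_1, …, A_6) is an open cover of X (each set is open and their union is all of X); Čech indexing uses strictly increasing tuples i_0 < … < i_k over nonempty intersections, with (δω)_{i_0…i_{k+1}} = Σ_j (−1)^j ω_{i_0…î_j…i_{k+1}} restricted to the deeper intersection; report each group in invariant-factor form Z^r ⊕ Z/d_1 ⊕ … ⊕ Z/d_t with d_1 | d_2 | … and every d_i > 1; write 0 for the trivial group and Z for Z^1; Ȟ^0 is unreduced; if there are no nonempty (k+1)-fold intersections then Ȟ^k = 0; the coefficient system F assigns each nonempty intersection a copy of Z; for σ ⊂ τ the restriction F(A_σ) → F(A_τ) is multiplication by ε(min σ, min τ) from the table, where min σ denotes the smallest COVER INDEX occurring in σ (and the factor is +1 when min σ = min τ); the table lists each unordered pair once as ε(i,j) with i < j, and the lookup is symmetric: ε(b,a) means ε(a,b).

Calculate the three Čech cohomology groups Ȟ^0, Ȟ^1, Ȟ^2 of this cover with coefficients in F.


Ȟ^0(U;F) ≅ 0, Ȟ^1(U;F) ≅ Z ⊕ Z/2, Ȟ^2(U;F) ≅ 0

cover nerve:
  A12={b} A14={g} A15={a} A16={c} A23={f} A34={e} A56={h}
C dims 6,7; δ0: rk 6, SNF 1^5·2
Ȟ^0: (6−6)−0=0 ⇒ 0
Ȟ^1: (7−0)−6=1 plus torsion [2] ⇒ Z ⊕ Z/2
Ȟ^2: (0−0)−0=0 ⇒ 0


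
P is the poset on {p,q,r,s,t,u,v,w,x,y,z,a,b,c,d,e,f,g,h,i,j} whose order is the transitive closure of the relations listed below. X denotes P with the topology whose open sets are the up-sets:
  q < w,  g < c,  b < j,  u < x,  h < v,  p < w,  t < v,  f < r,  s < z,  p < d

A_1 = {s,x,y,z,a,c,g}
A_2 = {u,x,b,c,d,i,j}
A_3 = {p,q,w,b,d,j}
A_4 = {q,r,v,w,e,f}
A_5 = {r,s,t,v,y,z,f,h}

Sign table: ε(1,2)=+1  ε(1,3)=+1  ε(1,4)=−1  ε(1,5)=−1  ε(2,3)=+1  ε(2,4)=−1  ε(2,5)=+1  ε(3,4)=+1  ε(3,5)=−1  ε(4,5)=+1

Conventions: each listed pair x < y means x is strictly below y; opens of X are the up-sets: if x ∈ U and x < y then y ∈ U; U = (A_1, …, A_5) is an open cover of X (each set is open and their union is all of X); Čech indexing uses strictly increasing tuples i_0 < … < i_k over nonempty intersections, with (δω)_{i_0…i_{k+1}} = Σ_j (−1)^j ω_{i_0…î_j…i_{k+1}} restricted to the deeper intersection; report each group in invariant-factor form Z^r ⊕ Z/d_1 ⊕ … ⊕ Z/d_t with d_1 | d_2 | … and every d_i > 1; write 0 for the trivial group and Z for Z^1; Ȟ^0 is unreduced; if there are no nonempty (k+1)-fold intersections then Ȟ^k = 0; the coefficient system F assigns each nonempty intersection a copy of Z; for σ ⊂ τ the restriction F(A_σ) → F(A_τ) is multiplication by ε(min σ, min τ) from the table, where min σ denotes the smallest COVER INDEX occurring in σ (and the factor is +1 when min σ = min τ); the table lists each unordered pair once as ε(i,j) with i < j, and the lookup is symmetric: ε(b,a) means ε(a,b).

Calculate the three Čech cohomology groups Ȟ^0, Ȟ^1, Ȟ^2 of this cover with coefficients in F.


cover nerve:
  A12={x,c} A15={s,y,z} A23={b,d,j} A34={q,w} A45={r,v,f}
C dims 5,5; δ0: rk 5, SNF 1^4·2
Ȟ^0: (5−5)−0=0 ⇒ 0
Ȟ^1: (5−0)−5=0 plus torsion [2] ⇒ Z/2
Ȟ^2: (0−0)−0=0 ⇒ 0

Ȟ^0 = 0, Ȟ^1 = Z/2, Ȟ^2 = 0


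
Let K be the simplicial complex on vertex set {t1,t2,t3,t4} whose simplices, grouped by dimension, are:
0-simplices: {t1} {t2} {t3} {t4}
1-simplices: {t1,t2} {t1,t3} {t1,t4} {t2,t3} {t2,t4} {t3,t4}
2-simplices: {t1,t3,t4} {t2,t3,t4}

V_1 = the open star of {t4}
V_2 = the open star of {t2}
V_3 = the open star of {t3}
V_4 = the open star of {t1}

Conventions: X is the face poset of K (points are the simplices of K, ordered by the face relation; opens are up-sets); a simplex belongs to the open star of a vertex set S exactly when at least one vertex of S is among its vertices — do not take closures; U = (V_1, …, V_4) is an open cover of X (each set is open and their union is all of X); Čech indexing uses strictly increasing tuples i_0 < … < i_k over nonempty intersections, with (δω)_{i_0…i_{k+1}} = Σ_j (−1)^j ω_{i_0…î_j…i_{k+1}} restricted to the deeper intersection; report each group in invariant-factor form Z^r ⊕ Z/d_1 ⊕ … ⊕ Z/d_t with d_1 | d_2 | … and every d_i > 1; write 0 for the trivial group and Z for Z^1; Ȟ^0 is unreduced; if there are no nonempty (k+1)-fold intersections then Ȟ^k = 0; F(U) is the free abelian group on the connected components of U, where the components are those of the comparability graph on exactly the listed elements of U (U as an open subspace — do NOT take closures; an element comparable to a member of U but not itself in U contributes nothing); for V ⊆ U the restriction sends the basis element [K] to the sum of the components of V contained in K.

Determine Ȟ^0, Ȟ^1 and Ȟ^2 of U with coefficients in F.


nerve of the cover:
  V1={{t4},{t1,t4},{t2,t4},{t3,t4},{t1,t3,t4},{t2,t3,t4}} V2={{t2},{t1,t2},{t2,t3},{t2,t4},{t2,t3,t4}} V3={{t3},{t1,t3},{t2,t3},{t3,t4},{t1,t3,t4},{t2,t3,t4}} V4={{t1},{t1,t2},{t1,t3},{t1,t4},{t1,t3,t4}}
  V12={{t2,t4},{t2,t3,t4}} V13={{t3,t4},{t1,t3,t4},{t2,t3,t4}} V14={{t1,t4},{t1,t3,t4}} V23={{t2,t3},{t2,t3,t4}} V24={{t1,t2}} V34={{t1,t3},{t1,t3,t4}}
  V123={{t2,t3,t4}} V134={{t1,t3,t4}}
components per intersection:
  V1: {{t4},{t1,t4},{t2,t4},{t3,t4},{t1,t3,t4},{t2,t3,t4}}
  V2: {{t2},{t1,t2},{t2,t3},{t2,t4},{t2,t3,t4}}
  V3: {{t3},{t1,t3},{t2,t3},{t3,t4},{t1,t3,t4},{t2,t3,t4}}
  V4: {{t1},{t1,t2},{t1,t3},{t1,t4},{t1,t3,t4}}
  V12: {{t2,t4},{t2,t3,t4}}
  V13: {{t3,t4},{t1,t3,t4},{t2,t3,t4}}
  V14: {{t1,t4},{t1,t3,t4}}
  V23: {{t2,t3},{t2,t3,t4}}
  V24: {{t1,t2}}
  V34: {{t1,t3},{t1,t3,t4}}
  V123: {{t2,t3,t4}}
  V134: {{t1,t3,t4}}
C dims 4,6,2; δ0: rk 3, SNF 1^3; δ1: rk 2, SNF 1^2
Ȟ^0 = (4 − 3) − 0 = 1, so Ȟ^0 ≅ Z
Ȟ^1 = (6 − 2) − 3 = 1, so Ȟ^1 ≅ Z
Ȟ^2 = (2 − 0) − 2 = 0, so Ȟ^2 ≅ 0

Ȟ^0(U;F) ≅ Z; Ȟ^1(U;F) ≅ Z; Ȟ^2(U;F) ≅ 0


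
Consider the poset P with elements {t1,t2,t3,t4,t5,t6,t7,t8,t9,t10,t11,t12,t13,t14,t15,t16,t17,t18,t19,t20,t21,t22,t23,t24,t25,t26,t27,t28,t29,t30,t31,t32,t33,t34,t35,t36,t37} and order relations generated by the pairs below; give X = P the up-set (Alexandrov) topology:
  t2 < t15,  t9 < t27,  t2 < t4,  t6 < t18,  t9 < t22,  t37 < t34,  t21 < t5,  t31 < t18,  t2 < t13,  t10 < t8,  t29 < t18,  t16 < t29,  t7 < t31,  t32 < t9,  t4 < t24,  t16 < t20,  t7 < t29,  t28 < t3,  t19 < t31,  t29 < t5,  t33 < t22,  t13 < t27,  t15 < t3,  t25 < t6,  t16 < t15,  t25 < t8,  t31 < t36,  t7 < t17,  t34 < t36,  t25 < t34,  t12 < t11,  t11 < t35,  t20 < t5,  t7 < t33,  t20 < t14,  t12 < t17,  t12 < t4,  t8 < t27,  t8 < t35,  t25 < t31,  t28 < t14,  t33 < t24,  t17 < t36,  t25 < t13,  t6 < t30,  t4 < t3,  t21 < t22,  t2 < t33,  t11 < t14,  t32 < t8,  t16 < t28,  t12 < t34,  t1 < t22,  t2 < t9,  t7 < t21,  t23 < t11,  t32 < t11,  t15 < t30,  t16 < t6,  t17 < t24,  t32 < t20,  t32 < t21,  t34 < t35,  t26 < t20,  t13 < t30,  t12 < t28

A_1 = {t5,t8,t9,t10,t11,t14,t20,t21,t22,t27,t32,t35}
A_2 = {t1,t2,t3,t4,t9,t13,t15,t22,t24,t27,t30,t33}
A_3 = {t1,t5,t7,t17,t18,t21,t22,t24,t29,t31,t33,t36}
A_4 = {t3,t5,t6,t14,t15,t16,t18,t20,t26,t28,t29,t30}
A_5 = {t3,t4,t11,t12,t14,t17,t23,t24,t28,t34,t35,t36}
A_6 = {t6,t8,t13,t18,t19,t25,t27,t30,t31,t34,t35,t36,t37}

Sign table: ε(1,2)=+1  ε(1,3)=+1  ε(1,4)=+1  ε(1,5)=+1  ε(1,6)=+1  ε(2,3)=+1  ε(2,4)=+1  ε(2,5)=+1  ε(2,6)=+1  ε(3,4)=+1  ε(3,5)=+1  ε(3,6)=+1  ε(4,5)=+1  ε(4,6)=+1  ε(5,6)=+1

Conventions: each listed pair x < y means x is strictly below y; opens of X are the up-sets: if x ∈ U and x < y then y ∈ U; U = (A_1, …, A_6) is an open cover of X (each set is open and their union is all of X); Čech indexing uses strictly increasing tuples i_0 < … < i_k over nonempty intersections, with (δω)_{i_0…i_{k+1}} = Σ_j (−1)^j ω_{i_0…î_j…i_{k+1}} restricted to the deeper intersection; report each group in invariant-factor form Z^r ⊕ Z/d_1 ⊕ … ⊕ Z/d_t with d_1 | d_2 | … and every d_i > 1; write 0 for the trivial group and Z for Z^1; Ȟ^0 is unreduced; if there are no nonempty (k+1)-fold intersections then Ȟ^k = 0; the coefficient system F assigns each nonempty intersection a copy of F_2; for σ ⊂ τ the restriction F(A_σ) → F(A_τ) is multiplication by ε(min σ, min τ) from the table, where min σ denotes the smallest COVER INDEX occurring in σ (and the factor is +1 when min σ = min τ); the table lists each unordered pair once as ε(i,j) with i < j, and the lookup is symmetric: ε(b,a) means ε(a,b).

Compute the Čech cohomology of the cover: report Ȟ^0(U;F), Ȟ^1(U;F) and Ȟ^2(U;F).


nonempty intersections:
  A12={t9,t22,t27} A13={t5,t21,t22} A14={t5,t14,t20} A15={t11,t14,t35} A16={t8,t27,t35} A23={t1,t22,t24,t33} A24={t3,t15,t30} A25={t3,t4,t24} A26={t13,t27,t30} A34={t5,t18,t29} A35={t17,t24,t36} A36={t18,t31,t36} A45={t3,t14,t28} A46={t6,t18,t30} A56={t34,t35,t36}
  A123={t22} A126={t27} A134={t5} A145={t14} A156={t35} A235={t24} A245={t3} A246={t30} A346={t18} A356={t36}
C dims 6,15,10; δ0: rk_F2 5; δ1: rk_F2 9
Ȟ^0: (6−5)−0=1 ⇒ Z/2
Ȟ^1: (15−9)−5=1 ⇒ Z/2
Ȟ^2: (10−0)−9=1 ⇒ Z/2

Ȟ^0 ≅ Z/2, Ȟ^1 ≅ Z/2, Ȟ^2 ≅ Z/2


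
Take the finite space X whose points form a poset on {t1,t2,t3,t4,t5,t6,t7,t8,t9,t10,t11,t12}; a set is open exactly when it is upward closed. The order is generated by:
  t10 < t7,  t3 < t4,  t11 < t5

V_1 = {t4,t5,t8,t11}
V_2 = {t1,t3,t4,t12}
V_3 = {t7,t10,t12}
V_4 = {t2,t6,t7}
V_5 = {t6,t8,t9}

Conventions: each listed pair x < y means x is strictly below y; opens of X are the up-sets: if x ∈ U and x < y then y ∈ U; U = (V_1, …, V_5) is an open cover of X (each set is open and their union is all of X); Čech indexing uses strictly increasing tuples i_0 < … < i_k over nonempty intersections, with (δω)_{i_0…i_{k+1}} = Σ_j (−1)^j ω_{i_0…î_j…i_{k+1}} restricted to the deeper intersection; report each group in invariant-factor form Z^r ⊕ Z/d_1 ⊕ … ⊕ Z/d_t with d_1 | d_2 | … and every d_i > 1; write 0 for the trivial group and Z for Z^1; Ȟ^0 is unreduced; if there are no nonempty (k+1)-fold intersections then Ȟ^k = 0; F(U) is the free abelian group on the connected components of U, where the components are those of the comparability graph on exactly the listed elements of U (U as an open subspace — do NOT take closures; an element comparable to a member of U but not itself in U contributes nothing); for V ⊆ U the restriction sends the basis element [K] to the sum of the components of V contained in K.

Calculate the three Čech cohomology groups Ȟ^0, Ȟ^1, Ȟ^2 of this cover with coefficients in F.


intersection data:
  V12={t4} V15={t8} V23={t12} V34={t7} V45={t6}
components per intersection:
  V1: {t4} {t5,t11} {t8}
  V2: {t1} {t3,t4} {t12}
  V3: {t7,t10} {t12}
  V4: {t2} {t6} {t7}
  V5: {t6} {t8} {t9}
  V12: {t4}
  V15: {t8}
  V23: {t12}
  V34: {t7}
  V45: {t6}
C dims 14,5; δ0: rk 5, SNF 1^5
Ȟ^0 = (14 − 5) − 0 = 9, so Ȟ^0 ≅ Z^9
Ȟ^1 = (5 − 0) − 5 = 0, so Ȟ^1 ≅ 0
Ȟ^2 = (0 − 0) − 0 = 0, so Ȟ^2 ≅ 0

Ȟ^0 = Z^9; Ȟ^1 = 0; Ȟ^2 = 0


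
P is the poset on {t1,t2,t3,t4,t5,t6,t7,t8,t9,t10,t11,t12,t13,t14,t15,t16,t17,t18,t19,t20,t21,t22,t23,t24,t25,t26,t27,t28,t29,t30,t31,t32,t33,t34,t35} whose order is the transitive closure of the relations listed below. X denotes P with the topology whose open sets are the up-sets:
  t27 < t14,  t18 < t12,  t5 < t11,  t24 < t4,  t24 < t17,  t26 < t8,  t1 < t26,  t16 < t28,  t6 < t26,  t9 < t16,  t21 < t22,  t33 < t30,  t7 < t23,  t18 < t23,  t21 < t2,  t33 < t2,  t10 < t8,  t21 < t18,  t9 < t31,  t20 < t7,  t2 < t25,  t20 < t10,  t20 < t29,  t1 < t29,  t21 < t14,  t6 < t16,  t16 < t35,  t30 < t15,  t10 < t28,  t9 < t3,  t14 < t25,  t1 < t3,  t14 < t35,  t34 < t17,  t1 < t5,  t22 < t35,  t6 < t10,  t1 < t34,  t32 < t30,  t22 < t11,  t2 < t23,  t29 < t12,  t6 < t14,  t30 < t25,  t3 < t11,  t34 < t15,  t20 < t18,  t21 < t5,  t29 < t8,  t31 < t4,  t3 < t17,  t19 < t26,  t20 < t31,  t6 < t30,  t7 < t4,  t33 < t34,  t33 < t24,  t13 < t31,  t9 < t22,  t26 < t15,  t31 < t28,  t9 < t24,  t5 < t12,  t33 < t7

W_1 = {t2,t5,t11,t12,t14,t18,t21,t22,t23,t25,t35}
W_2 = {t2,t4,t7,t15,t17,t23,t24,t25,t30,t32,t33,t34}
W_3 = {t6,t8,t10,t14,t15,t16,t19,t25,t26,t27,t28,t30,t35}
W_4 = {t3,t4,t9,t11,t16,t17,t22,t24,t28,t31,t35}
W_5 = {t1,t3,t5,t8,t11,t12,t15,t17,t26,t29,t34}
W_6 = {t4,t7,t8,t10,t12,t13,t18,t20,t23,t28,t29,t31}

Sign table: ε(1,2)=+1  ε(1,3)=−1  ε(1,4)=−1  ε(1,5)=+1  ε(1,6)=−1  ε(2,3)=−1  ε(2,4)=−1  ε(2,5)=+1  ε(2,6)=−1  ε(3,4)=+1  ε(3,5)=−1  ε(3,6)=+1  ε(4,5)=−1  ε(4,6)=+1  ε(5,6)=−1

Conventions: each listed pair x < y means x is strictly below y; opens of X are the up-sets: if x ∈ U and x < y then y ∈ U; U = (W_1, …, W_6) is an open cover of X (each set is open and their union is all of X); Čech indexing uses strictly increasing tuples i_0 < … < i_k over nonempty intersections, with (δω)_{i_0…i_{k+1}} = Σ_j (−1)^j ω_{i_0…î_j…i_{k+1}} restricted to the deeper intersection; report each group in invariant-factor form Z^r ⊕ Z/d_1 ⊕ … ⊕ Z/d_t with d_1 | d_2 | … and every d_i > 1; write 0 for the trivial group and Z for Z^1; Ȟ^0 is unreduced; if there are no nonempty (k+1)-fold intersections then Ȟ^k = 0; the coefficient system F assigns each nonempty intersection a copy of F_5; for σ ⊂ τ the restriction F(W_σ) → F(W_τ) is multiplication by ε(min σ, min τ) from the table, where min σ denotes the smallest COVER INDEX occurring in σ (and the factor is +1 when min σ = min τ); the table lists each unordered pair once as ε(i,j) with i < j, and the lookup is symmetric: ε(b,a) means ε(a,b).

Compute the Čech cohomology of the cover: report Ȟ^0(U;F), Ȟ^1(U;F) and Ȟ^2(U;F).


intersection data:
  W12={t2,t23,t25} W13={t14,t25,t35} W14={t11,t22,t35} W15={t5,t11,t12} W16={t12,t18,t23} W23={t15,t25,t30} W24={t4,t17,t24} W25={t15,t17,t34} W26={t4,t7,t23} W34={t16,t28,t35} W35={t8,t15,t26} W36={t8,t10,t28} W45={t3,t11,t17} W46={t4,t28,t31} W56={t8,t12,t29}
  W123={t25} W126={t23} W134={t35} W145={t11} W156={t12} W235={t15} W245={t17} W246={t4} W346={t28} W356={t8}
C dims 6,15,10; δ0: rk_F5 5; δ1: rk_F5 10
Ȟ^0 = (6 − 5) − 0 = 1, so Ȟ^0 ≅ Z/5
Ȟ^1 = (15 − 10) − 5 = 0, so Ȟ^1 ≅ 0
Ȟ^2 = (10 − 0) − 10 = 0, so Ȟ^2 ≅ 0

Ȟ^0 ≅ Z/5; Ȟ^1 ≅ 0; Ȟ^2 ≅ 0


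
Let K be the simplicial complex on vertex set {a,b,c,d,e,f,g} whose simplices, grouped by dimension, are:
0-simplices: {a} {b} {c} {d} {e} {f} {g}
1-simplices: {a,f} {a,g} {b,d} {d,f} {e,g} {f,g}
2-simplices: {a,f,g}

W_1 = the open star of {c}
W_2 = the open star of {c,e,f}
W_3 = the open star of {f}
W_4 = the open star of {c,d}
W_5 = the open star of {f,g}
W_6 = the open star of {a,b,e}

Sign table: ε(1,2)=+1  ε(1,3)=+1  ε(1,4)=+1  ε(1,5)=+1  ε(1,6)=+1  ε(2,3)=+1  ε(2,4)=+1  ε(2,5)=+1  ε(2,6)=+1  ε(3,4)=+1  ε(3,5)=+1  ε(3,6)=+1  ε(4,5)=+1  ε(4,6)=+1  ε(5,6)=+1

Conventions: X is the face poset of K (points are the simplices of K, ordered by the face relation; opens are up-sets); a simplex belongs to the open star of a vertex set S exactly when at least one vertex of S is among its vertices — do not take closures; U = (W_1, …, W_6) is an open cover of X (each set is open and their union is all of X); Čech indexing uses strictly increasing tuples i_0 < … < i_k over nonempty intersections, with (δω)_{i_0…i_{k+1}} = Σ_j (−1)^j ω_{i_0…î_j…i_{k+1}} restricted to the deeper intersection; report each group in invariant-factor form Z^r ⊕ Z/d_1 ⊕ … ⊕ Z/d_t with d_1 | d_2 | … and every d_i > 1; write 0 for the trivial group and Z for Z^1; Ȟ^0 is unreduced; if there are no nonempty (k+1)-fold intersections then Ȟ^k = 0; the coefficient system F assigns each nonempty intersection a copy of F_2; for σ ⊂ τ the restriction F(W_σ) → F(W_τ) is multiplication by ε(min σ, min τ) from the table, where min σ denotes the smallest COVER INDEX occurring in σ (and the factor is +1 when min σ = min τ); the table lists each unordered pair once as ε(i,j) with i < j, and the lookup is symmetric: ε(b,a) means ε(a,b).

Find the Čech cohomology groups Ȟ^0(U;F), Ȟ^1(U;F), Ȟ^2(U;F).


nonempty overlaps:
  W1={{c}} W2={{c},{e},{f},{a,f},{d,f},{e,g},{f,g},{a,f,g}} W3={{f},{a,f},{d,f},{f,g},{a,f,g}} W4={{c},{d},{b,d},{d,f}} W5={{f},{g},{a,f},{a,g},{d,f},{e,g},{f,g},{a,f,g}} W6={{a},{b},{e},{a,f},{a,g},{b,d},{e,g},{a,f,g}}
  W12={{c}} W14={{c}} W23={{f},{a,f},{d,f},{f,g},{a,f,g}} W24={{c},{d,f}} W25={{f},{a,f},{d,f},{e,g},{f,g},{a,f,g}} W26={{e},{a,f},{e,g},{a,f,g}} W34={{d,f}} W35={{f},{a,f},{d,f},{f,g},{a,f,g}} W36={{a,f},{a,f,g}} W45={{d,f}} W46={{b,d}} W56={{a,f},{a,g},{e,g},{a,f,g}}
  W124={{c}} W234={{d,f}} W235={{f},{a,f},{d,f},{f,g},{a,f,g}} W236={{a,f},{a,f,g}} W245={{d,f}} W256={{a,f},{e,g},{a,f,g}} W345={{d,f}} W356={{a,f},{a,f,g}}
  W2345={{d,f}} W2356={{a,f},{a,f,g}}
C dims 6,12,8,2; δ0: rk_F2 5; δ1: rk_F2 6; δ2: rk_F2 2
degree 0: 6−5−0 = 1 → Ȟ^0 ≅ Z/2
degree 1: 12−6−5 = 1 → Ȟ^1 ≅ Z/2
degree 2: 8−2−6 = 0 → Ȟ^2 ≅ 0

Ȟ^0 ≅ Z/2, Ȟ^1 ≅ Z/2, Ȟ^2 ≅ 0


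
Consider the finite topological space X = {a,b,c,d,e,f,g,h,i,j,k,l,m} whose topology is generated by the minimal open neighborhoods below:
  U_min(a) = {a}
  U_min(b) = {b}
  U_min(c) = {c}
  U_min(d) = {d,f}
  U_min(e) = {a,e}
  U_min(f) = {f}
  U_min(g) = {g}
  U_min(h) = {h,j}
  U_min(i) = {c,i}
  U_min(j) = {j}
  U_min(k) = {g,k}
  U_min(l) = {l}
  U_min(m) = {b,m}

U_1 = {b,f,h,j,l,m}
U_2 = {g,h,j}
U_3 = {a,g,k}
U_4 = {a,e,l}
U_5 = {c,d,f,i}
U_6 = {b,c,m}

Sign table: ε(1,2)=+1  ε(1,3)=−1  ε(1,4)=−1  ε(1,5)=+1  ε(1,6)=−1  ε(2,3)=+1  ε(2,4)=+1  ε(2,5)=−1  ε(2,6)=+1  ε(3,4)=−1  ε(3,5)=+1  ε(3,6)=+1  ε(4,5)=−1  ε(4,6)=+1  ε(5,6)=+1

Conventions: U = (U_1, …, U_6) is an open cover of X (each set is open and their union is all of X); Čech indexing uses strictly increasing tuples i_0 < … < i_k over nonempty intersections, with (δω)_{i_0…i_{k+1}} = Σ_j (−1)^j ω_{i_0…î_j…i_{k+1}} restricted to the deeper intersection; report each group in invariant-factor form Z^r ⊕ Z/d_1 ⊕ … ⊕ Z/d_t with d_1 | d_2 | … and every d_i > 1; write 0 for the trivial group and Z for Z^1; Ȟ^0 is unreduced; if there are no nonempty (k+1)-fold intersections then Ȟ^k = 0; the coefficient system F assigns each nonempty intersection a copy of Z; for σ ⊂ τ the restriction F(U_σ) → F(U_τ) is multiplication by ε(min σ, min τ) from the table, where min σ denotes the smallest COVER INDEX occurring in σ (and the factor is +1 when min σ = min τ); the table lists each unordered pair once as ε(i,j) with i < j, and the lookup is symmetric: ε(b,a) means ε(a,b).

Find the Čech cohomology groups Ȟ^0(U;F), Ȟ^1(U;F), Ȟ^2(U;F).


Ȟ^0 = 0, Ȟ^1 = Z ⊕ Z/2, Ȟ^2 = 0

nerve of the cover:
  U12={h,j} U14={l} U15={f} U16={b,m} U23={g} U34={a} U56={c}
C dims 6,7; δ0: rk 6, SNF 1^5·2
Ȟ^0 = (6 − 6) − 0 = 0, so Ȟ^0 ≅ 0
Ȟ^1 = (7 − 0) − 6 = 1 plus torsion [2], so Ȟ^1 ≅ Z ⊕ Z/2
Ȟ^2 = (0 − 0) − 0 = 0, so Ȟ^2 ≅ 0


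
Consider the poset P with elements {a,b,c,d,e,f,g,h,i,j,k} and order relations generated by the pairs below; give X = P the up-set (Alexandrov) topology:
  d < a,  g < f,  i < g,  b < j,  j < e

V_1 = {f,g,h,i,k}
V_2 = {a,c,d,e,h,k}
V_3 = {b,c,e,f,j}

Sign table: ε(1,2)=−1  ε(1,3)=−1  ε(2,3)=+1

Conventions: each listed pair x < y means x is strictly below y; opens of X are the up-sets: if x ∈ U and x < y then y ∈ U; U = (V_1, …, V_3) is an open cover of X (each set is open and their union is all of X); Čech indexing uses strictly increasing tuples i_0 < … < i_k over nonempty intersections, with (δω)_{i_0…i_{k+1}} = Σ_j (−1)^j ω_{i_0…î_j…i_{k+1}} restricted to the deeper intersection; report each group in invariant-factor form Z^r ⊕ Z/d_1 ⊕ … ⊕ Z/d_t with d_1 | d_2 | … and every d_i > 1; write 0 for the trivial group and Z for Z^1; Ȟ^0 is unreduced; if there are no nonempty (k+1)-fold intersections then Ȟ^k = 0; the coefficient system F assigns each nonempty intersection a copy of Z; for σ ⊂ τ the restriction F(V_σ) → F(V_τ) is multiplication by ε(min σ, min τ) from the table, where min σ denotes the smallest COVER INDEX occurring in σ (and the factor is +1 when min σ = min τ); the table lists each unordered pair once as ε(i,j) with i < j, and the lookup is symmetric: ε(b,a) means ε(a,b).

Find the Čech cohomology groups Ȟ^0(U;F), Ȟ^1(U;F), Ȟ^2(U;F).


nonempty intersections:
  V12={h,k} V13={f} V23={c,e}
C dims 3,3; δ0: rk 2, SNF 1^2
Ȟ^0: (3−2)−0=1 ⇒ Z
Ȟ^1: (3−0)−2=1 ⇒ Z
Ȟ^2: (0−0)−0=0 ⇒ 0

Ȟ^0 = Z, Ȟ^1 = Z and Ȟ^2 = 0


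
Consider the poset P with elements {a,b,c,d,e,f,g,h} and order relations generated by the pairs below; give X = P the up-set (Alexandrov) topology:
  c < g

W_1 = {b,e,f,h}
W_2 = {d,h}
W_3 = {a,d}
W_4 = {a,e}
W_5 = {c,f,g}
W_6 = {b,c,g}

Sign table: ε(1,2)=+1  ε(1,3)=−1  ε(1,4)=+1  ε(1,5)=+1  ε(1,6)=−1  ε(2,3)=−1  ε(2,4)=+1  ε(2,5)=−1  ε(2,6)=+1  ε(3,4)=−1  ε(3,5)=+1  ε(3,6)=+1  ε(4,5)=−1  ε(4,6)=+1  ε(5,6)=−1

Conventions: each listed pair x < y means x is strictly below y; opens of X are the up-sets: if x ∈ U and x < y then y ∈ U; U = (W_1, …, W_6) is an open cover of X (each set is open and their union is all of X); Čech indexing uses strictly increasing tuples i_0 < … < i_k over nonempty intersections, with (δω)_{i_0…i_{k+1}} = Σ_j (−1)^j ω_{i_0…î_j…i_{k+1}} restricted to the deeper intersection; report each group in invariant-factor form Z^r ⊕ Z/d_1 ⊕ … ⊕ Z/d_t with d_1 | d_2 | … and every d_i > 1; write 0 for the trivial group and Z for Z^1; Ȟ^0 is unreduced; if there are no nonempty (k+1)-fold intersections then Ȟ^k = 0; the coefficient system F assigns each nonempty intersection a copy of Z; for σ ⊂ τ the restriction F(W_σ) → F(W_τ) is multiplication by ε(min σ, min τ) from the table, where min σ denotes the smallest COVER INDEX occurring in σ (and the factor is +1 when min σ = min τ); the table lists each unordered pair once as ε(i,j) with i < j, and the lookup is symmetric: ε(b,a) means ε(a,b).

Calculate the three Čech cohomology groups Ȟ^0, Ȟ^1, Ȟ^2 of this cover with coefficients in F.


Ȟ^0 = Z; Ȟ^1 = Z^2; Ȟ^2 = 0

nerve of the cover:
  W12={h} W14={e} W15={f} W16={b} W23={d} W34={a} W56={c,g}
C dims 6,7; δ0: rk 5, SNF 1^5
Ȟ^0 = (6 − 5) − 0 = 1, so Ȟ^0 ≅ Z
Ȟ^1 = (7 − 0) − 5 = 2, so Ȟ^1 ≅ Z^2
Ȟ^2 = (0 − 0) − 0 = 0, so Ȟ^2 ≅ 0


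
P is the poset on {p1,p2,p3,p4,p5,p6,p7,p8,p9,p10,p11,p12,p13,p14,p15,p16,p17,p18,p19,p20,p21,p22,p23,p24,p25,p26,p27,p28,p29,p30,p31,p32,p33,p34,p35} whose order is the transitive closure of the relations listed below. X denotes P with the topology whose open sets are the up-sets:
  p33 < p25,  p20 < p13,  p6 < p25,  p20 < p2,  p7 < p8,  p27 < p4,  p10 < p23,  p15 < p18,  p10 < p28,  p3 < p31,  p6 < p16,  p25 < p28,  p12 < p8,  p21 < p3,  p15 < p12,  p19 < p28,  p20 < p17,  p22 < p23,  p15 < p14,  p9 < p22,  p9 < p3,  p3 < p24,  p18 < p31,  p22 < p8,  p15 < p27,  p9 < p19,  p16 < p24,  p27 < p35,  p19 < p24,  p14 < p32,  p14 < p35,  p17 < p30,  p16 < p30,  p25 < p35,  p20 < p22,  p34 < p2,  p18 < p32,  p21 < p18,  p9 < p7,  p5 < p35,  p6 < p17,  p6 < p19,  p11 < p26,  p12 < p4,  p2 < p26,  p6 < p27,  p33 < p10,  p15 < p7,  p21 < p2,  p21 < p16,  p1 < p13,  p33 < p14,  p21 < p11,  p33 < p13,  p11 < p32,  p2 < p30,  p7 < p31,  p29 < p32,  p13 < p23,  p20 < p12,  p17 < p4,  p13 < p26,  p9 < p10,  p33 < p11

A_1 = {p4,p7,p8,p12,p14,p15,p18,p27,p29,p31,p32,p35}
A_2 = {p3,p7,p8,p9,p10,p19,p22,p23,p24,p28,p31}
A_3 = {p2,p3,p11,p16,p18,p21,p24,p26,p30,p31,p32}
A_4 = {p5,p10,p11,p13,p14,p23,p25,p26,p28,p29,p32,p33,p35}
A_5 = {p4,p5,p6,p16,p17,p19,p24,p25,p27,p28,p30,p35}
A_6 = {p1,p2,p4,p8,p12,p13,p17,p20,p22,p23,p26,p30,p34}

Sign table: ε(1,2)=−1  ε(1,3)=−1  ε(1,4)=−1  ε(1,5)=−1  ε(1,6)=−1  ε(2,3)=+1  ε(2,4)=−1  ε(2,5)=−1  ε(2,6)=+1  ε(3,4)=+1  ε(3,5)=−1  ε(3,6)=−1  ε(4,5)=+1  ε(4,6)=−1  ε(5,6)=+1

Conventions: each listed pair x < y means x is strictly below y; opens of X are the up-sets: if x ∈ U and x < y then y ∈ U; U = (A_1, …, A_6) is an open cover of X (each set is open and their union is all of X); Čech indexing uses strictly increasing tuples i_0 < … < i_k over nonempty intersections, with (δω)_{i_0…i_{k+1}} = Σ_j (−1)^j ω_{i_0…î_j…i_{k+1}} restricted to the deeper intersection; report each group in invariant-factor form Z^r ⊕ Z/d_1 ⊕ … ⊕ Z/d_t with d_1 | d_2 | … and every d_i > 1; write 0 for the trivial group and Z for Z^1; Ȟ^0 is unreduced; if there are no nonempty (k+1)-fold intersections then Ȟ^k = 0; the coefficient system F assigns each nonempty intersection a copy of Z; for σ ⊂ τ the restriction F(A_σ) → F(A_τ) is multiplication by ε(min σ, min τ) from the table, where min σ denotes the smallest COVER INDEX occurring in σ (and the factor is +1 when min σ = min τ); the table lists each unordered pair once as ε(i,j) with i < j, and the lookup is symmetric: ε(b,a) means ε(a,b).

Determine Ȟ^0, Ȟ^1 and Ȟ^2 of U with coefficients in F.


Ȟ^0 = 0; Ȟ^1 = Z/2; Ȟ^2 = Z

nerve simplices:
  A12={p7,p8,p31} A13={p18,p31,p32} A14={p14,p29,p32,p35} A15={p4,p27,p35} A16={p4,p8,p12} A23={p3,p24,p31} A24={p10,p23,p28} A25={p19,p24,p28} A26={p8,p22,p23} A34={p11,p26,p32} A35={p16,p24,p30} A36={p2,p26,p30} A45={p5,p25,p28,p35} A46={p13,p23,p26} A56={p4,p17,p30}
  A123={p31} A126={p8} A134={p32} A145={p35} A156={p4} A235={p24} A245={p28} A246={p23} A346={p26} A356={p30}
C dims 6,15,10; δ0: rk 6, SNF 1^5·2; δ1: rk 9, SNF 1^9
degree 0: 6−6−0 = 0 → Ȟ^0 ≅ 0
degree 1: 15−9−6 = 0 plus torsion [2] → Ȟ^1 ≅ Z/2
degree 2: 10−0−9 = 1 → Ȟ^2 ≅ Z


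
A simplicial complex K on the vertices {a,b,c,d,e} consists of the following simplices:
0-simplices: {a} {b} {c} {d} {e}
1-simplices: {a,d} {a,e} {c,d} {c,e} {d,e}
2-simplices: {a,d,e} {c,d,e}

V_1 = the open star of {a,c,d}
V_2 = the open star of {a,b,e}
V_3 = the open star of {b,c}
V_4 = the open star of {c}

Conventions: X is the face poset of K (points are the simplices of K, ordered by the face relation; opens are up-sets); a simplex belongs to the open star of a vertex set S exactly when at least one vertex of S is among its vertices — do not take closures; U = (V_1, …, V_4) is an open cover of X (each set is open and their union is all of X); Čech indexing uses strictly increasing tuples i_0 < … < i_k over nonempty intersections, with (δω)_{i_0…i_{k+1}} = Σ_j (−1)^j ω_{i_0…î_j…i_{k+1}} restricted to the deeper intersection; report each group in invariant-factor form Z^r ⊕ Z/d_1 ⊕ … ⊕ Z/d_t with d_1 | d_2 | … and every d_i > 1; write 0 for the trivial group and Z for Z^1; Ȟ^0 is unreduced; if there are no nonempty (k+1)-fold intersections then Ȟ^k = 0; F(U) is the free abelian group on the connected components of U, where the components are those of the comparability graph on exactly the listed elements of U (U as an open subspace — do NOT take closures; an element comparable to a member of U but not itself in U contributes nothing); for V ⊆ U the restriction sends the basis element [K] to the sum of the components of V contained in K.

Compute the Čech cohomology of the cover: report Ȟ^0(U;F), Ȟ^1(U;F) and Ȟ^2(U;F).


Ȟ^0 ≅ Z^2, Ȟ^1 ≅ 0, Ȟ^2 ≅ 0

intersection data:
  V1={{a},{c},{d},{a,d},{a,e},{c,d},{c,e},{d,e},{a,d,e},{c,d,e}} V2={{a},{b},{e},{a,d},{a,e},{c,e},{d,e},{a,d,e},{c,d,e}} V3={{b},{c},{c,d},{c,e},{c,d,e}} V4={{c},{c,d},{c,e},{c,d,e}}
  V12={{a},{a,d},{a,e},{c,e},{d,e},{a,d,e},{c,d,e}} V13={{c},{c,d},{c,e},{c,d,e}} V14={{c},{c,d},{c,e},{c,d,e}} V23={{b},{c,e},{c,d,e}} V24={{c,e},{c,d,e}} V34={{c},{c,d},{c,e},{c,d,e}}
  V123={{c,e},{c,d,e}} V124={{c,e},{c,d,e}} V134={{c},{c,d},{c,e},{c,d,e}} V234={{c,e},{c,d,e}}
  V1234={{c,e},{c,d,e}}
components per intersection:
  V1: {{a},{c},{d},{a,d},{a,e},{c,d},{c,e},{d,e},{a,d,e},{c,d,e}}
  V2: {{a},{e},{a,d},{a,e},{c,e},{d,e},{a,d,e},{c,d,e}} {{b}}
  V3: {{b}} {{c},{c,d},{c,e},{c,d,e}}
  V4: {{c},{c,d},{c,e},{c,d,e}}
  V12: {{a},{a,d},{a,e},{c,e},{d,e},{a,d,e},{c,d,e}}
  V13: {{c},{c,d},{c,e},{c,d,e}}
  V14: {{c},{c,d},{c,e},{c,d,e}}
  V23: {{b}} {{c,e},{c,d,e}}
  V24: {{c,e},{c,d,e}}
  V34: {{c},{c,d},{c,e},{c,d,e}}
  V123: {{c,e},{c,d,e}}
  V124: {{c,e},{c,d,e}}
  V134: {{c},{c,d},{c,e},{c,d,e}}
  V234: {{c,e},{c,d,e}}
  V1234: {{c,e},{c,d,e}}
C dims 6,7,4,1; δ0: rk 4, SNF 1^4; δ1: rk 3, SNF 1^3; δ2: rk 1, SNF 1^1
Ȟ^0 = (6 − 4) − 0 = 2, so Ȟ^0 ≅ Z^2
Ȟ^1 = (7 − 3) − 4 = 0, so Ȟ^1 ≅ 0
Ȟ^2 = (4 − 1) − 3 = 0, so Ȟ^2 ≅ 0


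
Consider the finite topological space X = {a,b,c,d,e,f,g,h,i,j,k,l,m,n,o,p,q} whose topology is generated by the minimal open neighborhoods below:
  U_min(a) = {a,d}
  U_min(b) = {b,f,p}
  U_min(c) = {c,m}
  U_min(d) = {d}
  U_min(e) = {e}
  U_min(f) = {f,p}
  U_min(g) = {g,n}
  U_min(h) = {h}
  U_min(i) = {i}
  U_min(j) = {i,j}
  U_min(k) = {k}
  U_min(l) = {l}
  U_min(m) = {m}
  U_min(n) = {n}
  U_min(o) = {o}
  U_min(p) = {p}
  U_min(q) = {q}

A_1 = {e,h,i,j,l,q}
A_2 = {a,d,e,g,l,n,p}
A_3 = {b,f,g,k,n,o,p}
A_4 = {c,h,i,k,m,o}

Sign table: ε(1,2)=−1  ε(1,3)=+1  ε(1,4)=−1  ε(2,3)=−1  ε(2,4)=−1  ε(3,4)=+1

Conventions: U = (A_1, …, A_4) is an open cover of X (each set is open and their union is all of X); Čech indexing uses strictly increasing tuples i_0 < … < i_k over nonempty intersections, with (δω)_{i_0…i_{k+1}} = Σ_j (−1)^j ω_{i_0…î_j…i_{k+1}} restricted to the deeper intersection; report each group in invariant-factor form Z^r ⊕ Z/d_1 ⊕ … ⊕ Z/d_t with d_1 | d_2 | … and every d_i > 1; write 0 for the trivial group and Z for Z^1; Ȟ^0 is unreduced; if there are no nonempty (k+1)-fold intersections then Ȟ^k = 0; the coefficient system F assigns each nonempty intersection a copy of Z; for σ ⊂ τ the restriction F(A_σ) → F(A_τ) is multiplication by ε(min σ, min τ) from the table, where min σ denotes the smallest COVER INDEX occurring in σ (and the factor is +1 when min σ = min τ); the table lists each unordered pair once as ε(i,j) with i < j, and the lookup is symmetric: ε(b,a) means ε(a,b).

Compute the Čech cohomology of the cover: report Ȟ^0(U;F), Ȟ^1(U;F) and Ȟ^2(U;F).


cover nerve:
  A12={e,l} A14={h,i} A23={g,n,p} A34={k,o}
C dims 4,4; δ0: rk 4, SNF 1^3·2
Ȟ^0: (4−4)−0=0 ⇒ 0
Ȟ^1: (4−0)−4=0 plus torsion [2] ⇒ Z/2
Ȟ^2: (0−0)−0=0 ⇒ 0

Ȟ^0 = 0, Ȟ^1 = Z/2 and Ȟ^2 = 0


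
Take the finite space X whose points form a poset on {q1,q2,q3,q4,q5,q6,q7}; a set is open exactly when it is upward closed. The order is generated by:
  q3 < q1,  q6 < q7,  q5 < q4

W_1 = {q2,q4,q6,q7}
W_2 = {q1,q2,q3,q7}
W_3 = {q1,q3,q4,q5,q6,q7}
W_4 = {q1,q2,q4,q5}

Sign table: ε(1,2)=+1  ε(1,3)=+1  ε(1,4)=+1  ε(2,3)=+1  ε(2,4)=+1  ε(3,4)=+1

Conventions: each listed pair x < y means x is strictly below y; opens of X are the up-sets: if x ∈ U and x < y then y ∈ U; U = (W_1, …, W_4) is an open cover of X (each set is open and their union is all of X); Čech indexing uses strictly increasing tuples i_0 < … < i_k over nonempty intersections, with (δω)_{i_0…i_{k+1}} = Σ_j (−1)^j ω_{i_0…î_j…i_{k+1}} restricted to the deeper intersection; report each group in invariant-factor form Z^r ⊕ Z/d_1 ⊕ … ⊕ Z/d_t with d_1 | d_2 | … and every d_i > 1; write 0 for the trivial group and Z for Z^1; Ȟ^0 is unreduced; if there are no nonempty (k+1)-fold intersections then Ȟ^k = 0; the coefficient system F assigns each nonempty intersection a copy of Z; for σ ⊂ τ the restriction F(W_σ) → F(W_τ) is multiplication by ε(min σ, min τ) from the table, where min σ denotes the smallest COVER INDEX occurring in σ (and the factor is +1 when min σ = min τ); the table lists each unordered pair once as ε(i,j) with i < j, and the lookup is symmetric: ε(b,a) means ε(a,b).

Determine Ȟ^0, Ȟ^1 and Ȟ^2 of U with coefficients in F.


intersection data:
  W12={q2,q7} W13={q4,q6,q7} W14={q2,q4} W23={q1,q3,q7} W24={q1,q2} W34={q1,q4,q5}
  W123={q7} W124={q2} W134={q4} W234={q1}
C dims 4,6,4; δ0: rk 3, SNF 1^3; δ1: rk 3, SNF 1^3
Ȟ^0 = (4 − 3) − 0 = 1, so Ȟ^0 ≅ Z
Ȟ^1 = (6 − 3) − 3 = 0, so Ȟ^1 ≅ 0
Ȟ^2 = (4 − 0) − 3 = 1, so Ȟ^2 ≅ Z

Ȟ^0(U;F) ≅ Z; Ȟ^1(U;F) ≅ 0; Ȟ^2(U;F) ≅ Z


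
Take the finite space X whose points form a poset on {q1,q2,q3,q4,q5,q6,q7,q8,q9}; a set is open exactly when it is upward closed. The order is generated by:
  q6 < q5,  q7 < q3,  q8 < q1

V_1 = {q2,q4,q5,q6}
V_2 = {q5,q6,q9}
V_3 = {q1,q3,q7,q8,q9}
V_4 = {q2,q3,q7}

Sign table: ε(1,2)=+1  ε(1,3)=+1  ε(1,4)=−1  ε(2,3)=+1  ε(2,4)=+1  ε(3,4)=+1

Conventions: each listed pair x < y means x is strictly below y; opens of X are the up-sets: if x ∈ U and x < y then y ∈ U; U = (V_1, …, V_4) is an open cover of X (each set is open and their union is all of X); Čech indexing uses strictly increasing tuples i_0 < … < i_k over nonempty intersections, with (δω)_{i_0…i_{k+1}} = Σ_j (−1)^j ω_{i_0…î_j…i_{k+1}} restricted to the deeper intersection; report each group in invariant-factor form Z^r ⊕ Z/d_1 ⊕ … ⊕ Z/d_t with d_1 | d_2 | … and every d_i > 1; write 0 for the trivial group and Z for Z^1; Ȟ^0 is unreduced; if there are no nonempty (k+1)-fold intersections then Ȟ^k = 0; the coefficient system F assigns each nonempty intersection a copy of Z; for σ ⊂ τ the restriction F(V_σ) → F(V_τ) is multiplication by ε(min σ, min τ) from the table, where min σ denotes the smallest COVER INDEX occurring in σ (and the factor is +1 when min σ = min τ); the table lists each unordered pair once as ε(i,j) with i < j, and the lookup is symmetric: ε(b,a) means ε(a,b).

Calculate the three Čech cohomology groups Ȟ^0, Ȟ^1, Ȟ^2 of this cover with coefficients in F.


Ȟ^0(U;F) ≅ 0, Ȟ^1(U;F) ≅ Z/2 and Ȟ^2(U;F) ≅ 0

nonempty intersections:
  V12={q5,q6} V14={q2} V23={q9} V34={q3,q7}
C dims 4,4; δ0: rk 4, SNF 1^3·2
Ȟ^0: (4−4)−0=0 ⇒ 0
Ȟ^1: (4−0)−4=0 plus torsion [2] ⇒ Z/2
Ȟ^2: (0−0)−0=0 ⇒ 0
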